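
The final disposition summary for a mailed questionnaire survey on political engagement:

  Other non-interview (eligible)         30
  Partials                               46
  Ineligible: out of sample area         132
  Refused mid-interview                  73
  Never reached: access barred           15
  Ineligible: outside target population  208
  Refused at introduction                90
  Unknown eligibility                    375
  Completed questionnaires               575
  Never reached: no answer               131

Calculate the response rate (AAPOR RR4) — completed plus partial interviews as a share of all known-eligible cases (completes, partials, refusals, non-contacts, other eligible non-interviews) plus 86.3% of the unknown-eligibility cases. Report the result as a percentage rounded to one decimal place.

48.4%

Declined to participate = 90 + 73 = 163
Never reached = 131 + 15 = 146
Not eligible = 208 + 132 = 340
Num → 575 + 46 = 621
Determined eligible → 575 + 46 + 163 + 146 + 30 = 960
Estimated eligible among unknowns → 0.8630 × 375 = 323.62
Base → 960 + 323.62 = 1283.62
RR4 = 621 / 1283.62 = 0.4838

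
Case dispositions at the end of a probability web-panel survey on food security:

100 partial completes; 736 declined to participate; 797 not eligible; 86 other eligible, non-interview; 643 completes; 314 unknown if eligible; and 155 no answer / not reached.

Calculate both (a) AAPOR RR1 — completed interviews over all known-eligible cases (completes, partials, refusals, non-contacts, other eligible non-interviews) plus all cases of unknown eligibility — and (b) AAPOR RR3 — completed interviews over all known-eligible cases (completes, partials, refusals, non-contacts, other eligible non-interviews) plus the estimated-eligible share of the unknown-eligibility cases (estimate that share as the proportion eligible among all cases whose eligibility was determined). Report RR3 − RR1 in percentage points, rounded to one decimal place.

Top → 643
Denominator → 643 + 100 + 736 + 155 + 86 + 314 = 2034
RR1 = 643 / 2034 = 0.3161
Known eligible → 643 + 100 + 736 + 155 + 86 = 1720
e = 1720 / (1720 + 797) = 1720 / 2517 = 0.6834
Eligible share of unknowns → 0.6834 × 314 = 214.59
Denominator → 1720 + 214.59 = 1934.59
RR3 = 643 / 1934.59 = 0.3324
Difference = 33.24 − 31.61 = 1.63 percentage points

1.6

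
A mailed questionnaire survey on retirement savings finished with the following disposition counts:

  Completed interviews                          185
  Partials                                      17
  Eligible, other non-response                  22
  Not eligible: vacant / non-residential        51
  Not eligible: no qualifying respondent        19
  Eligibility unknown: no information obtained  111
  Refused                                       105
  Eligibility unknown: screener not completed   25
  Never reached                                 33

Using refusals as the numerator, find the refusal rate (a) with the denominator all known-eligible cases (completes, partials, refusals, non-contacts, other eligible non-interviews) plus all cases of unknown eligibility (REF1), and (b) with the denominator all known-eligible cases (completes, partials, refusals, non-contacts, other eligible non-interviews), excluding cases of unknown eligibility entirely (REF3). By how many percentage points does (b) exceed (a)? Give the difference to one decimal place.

7.9

Unknown if eligible = 25 + 111 = 136
Screened out, ineligible = 19 + 51 = 70
Num: 105
Denominator: 185 + 17 + 105 + 33 + 22 + 136 = 498
REF1 = 105 / 498 = 0.2108
Denominator: 185 + 17 + 105 + 33 + 22 = 362
REF3 = 105 / 362 = 0.2901
Difference = 29.01 − 21.08 = 7.93 percentage points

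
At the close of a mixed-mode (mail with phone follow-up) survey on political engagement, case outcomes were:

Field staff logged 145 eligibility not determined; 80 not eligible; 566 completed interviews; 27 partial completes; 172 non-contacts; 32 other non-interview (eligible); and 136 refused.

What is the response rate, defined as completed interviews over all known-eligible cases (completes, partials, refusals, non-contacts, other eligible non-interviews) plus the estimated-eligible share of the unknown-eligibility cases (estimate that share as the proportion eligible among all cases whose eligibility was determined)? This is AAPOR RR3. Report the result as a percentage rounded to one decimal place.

53.1%

Num = 566
Eligible (known) = 566 + 27 + 136 + 172 + 32 = 933
e = 933 / (933 + 80) = 933 / 1013 = 0.9210
Estimated eligible among unknowns = 0.9210 × 145 = 133.55
Base = 933 + 133.55 = 1066.55
RR3 = 566 / 1066.55 = 0.5307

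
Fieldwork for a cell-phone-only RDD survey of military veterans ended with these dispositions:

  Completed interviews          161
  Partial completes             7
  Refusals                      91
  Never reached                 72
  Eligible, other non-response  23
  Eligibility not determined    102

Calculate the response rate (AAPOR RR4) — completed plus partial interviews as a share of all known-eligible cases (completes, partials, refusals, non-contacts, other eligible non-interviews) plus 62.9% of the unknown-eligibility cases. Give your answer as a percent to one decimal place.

Top = 161 + 7 = 168
Known eligible = 161 + 7 + 91 + 72 + 23 = 354
Estimated eligible among unknowns = 0.6290 × 102 = 64.16
Base = 354 + 64.16 = 418.16
RR4 = 168 / 418.16 = 0.4018

40.2%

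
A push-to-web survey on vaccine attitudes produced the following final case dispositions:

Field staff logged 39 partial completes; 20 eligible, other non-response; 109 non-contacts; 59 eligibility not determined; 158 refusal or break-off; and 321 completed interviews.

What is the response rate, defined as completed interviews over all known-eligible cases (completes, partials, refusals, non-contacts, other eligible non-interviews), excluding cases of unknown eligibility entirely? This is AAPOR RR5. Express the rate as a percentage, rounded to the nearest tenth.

49.6%

Num: 321
Denominator: 321 + 39 + 158 + 109 + 20 = 647
RR5 = 321 / 647 = 0.4961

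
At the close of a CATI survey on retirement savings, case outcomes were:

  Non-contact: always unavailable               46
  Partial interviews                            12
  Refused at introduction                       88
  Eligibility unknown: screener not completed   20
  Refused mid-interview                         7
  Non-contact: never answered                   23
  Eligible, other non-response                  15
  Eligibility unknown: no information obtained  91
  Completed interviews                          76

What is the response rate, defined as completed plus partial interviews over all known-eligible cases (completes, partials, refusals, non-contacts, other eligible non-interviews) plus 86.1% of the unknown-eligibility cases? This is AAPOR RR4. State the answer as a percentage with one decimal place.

Declined to participate = 88 + 7 = 95
No answer / not reached = 23 + 46 = 69
Eligibility not determined = 20 + 91 = 111
Numerator → 76 + 12 = 88
Eligible (known) → 76 + 12 + 95 + 69 + 15 = 267
Eligible share of unknowns → 0.8610 × 111 = 95.57
Denominator → 267 + 95.57 = 362.57
RR4 = 88 / 362.57 = 0.2427

24.3%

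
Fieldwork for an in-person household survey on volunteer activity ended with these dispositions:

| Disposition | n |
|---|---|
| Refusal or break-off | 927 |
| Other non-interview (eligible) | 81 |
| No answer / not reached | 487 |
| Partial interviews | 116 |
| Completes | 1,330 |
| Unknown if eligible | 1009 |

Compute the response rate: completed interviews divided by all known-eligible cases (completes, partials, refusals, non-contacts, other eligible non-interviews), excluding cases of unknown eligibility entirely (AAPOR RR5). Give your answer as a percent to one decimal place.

45.2%

Numerator = 1330
Denominator = 1330 + 116 + 927 + 487 + 81 = 2941
RR5 = 1330 / 2941 = 0.4522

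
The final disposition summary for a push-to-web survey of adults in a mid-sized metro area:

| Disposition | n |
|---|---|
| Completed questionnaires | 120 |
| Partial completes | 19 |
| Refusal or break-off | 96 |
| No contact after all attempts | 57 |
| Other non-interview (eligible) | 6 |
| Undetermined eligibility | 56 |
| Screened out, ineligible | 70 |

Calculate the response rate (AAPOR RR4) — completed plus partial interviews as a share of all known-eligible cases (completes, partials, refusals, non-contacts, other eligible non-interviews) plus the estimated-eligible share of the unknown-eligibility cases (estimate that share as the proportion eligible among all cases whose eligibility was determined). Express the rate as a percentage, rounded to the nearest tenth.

40.5%

Numerator → 120 + 19 = 139
Eligible (known) → 120 + 19 + 96 + 57 + 6 = 298
e = 298 / (298 + 70) = 298 / 368 = 0.8098
e × U → 0.8098 × 56 = 45.35
Denom → 298 + 45.35 = 343.35
RR4 = 139 / 343.35 = 0.4048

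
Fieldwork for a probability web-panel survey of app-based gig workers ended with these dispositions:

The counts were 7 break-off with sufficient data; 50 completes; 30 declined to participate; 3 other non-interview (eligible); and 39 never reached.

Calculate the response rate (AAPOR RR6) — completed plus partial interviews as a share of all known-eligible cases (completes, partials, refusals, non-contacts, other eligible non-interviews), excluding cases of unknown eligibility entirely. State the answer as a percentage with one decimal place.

Numerator → 50 + 7 = 57
Denom → 50 + 7 + 30 + 39 + 3 = 129
RR6 = 57 / 129 = 0.4419

44.2%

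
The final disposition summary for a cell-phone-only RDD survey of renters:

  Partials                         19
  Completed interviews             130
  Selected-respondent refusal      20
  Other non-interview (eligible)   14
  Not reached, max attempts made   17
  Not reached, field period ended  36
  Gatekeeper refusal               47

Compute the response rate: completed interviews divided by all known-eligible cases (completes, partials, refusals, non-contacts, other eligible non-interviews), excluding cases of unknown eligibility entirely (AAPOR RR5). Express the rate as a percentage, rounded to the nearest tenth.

Declined to participate = 47 + 20 = 67
Non-contacts = 36 + 17 = 53
Numerator = 130
Denom = 130 + 19 + 67 + 53 + 14 = 283
RR5 = 130 / 283 = 0.4594

45.9%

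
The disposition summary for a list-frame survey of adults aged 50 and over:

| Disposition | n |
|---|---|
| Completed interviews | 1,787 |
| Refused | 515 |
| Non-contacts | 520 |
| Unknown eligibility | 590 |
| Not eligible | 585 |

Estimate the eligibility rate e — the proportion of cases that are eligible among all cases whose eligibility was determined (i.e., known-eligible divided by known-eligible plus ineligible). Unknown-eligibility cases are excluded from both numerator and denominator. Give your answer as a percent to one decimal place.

82.8%

Known eligible → 1787 + 515 + 520 = 2822
e = 2822 / (2822 + 585) = 2822 / 3407 = 0.8283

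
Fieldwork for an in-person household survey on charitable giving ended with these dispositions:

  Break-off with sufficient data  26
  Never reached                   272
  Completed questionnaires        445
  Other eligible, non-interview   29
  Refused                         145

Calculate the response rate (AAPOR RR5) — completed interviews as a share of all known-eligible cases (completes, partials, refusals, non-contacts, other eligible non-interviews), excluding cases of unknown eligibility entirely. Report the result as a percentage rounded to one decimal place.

48.5%

Top → 445
Denom → 445 + 26 + 145 + 272 + 29 = 917
RR5 = 445 / 917 = 0.4853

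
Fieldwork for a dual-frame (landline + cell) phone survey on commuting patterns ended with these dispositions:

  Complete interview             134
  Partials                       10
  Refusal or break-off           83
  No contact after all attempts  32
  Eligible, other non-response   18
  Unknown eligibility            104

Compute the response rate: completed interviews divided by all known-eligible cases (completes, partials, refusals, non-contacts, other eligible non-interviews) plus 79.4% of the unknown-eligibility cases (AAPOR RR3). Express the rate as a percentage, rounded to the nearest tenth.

37.3%

Num: 134
Determined eligible: 134 + 10 + 83 + 32 + 18 = 277
e × U: 0.7940 × 104 = 82.58
Base: 277 + 82.58 = 359.58
RR3 = 134 / 359.58 = 0.3727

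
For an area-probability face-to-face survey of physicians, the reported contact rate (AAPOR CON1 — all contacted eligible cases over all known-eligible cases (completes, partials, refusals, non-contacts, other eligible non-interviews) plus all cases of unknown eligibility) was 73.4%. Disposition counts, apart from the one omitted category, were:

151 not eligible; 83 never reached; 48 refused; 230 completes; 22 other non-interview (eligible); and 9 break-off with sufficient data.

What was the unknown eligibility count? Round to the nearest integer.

Numerator → 230 + 9 + 48 + 22 = 309
CON1 = 309 / D = 0.734
D = 309 / 0.734 = 421.0
Remaining denominator categories sum to 392
unknown eligibility = 421.0 − 392 ≈ 29

29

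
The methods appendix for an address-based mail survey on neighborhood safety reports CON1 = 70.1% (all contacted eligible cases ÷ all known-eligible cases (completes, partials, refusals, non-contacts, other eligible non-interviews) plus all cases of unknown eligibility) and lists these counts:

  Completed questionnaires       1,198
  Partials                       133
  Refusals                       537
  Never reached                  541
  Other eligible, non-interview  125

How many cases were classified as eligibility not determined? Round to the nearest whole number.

309

Numerator → 1198 + 133 + 537 + 125 = 1993
CON1 = 1993 / D = 0.701
D = 1993 / 0.701 = 2843.1
Rest of base = 2534
eligibility not determined = 2843.1 − 2534 ≈ 309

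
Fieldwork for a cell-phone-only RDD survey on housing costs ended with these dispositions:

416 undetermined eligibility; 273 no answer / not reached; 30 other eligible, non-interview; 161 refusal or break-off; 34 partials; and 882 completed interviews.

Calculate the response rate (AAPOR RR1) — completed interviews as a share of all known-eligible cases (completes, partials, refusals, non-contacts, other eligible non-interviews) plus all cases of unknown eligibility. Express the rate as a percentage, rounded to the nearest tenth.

49.1%

Top → 882
Denom → 882 + 34 + 161 + 273 + 30 + 416 = 1796
RR1 = 882 / 1796 = 0.4911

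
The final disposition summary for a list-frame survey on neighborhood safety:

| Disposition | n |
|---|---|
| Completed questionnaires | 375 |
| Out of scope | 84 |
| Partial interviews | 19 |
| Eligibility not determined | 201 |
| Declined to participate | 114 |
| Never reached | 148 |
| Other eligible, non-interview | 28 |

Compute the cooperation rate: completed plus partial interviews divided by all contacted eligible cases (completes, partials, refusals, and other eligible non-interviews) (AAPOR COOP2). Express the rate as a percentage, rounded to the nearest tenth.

73.5%

Numerator: 375 + 19 = 394
Denominator: 375 + 19 + 114 + 28 = 536
COOP2 = 394 / 536 = 0.7351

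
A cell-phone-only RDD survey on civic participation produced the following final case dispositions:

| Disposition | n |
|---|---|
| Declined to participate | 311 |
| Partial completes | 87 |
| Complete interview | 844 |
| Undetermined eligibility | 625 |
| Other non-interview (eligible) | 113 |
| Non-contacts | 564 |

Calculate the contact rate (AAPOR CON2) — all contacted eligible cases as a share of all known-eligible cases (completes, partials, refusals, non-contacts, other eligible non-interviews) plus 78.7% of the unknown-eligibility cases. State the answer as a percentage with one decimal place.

Numerator = 844 + 87 + 311 + 113 = 1355
Determined eligible = 844 + 87 + 311 + 564 + 113 = 1919
Estimated eligible among unknowns = 0.7870 × 625 = 491.88
Denominator = 1919 + 491.88 = 2410.88
CON2 = 1355 / 2410.88 = 0.5620

56.2%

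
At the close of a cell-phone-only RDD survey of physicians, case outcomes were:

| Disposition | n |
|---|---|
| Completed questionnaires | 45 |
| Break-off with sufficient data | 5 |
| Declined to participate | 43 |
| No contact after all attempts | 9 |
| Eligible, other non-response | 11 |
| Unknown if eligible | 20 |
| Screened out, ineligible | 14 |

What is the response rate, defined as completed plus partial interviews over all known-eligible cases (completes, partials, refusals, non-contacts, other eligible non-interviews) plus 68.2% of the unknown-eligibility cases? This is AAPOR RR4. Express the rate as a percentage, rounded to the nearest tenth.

39.5%

Top: 45 + 5 = 50
Eligible (known): 45 + 5 + 43 + 9 + 11 = 113
Eligible share of unknowns: 0.6820 × 20 = 13.64
Base: 113 + 13.64 = 126.64
RR4 = 50 / 126.64 = 0.3948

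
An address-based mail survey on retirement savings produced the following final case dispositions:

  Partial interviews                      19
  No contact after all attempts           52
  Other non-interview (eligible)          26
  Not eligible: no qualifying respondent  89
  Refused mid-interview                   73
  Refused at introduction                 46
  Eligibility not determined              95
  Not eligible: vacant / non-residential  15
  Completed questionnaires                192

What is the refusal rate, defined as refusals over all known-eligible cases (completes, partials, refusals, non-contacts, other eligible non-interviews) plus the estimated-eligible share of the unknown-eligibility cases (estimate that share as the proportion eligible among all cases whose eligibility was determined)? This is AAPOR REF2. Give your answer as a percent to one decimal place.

Refusals = 46 + 73 = 119
Ineligible = 89 + 15 = 104
Top → 119
Eligible (known) → 192 + 19 + 119 + 52 + 26 = 408
e = 408 / (408 + 104) = 408 / 512 = 0.7969
Estimated eligible among unknowns → 0.7969 × 95 = 75.71
Denominator → 408 + 75.71 = 483.71
REF2 = 119 / 483.71 = 0.2460

24.6%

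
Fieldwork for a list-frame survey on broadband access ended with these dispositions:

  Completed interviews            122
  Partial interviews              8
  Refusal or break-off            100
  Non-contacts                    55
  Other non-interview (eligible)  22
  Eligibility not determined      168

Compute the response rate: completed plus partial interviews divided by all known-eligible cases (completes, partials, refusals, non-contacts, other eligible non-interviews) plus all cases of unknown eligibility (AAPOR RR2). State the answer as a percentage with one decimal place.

27.4%

Num = 122 + 8 = 130
Denominator = 122 + 8 + 100 + 55 + 22 + 168 = 475
RR2 = 130 / 475 = 0.2737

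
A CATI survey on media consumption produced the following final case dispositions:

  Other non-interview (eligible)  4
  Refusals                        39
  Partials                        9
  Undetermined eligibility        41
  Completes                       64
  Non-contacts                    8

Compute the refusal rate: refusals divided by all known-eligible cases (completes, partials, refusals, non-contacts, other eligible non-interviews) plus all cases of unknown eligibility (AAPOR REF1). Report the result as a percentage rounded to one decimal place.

Top: 39
Base: 64 + 9 + 39 + 8 + 4 + 41 = 165
REF1 = 39 / 165 = 0.2364

23.6%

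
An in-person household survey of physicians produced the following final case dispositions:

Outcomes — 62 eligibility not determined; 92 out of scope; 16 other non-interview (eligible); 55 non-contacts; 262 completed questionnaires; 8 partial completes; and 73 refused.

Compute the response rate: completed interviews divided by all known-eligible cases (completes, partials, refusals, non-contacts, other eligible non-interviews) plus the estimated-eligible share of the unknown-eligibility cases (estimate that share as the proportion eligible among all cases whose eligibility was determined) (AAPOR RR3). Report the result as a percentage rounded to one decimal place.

Numerator: 262
Eligible (known): 262 + 8 + 73 + 55 + 16 = 414
e = 414 / (414 + 92) = 414 / 506 = 0.8182
Estimated eligible among unknowns: 0.8182 × 62 = 50.73
Denominator: 414 + 50.73 = 464.73
RR3 = 262 / 464.73 = 0.5638

56.4%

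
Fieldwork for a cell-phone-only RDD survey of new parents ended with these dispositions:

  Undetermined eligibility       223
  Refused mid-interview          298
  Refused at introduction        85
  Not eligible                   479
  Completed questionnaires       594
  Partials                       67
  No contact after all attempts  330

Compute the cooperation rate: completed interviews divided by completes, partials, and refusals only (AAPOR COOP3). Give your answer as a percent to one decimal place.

Declined to participate = 85 + 298 = 383
Num = 594
Denominator = 594 + 67 + 383 = 1044
COOP3 = 594 / 1044 = 0.5690

56.9%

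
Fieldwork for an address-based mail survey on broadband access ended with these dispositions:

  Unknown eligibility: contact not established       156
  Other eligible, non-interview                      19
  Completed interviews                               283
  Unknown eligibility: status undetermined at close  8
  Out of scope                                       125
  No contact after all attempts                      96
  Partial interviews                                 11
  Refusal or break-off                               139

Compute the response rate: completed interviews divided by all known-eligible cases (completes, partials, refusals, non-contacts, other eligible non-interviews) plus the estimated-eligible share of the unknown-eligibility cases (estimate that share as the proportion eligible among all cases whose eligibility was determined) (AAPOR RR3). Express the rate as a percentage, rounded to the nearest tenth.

Eligibility not determined = 156 + 8 = 164
Num: 283
Determined eligible: 283 + 11 + 139 + 96 + 19 = 548
e = 548 / (548 + 125) = 548 / 673 = 0.8143
Eligible share of unknowns: 0.8143 × 164 = 133.55
Denom: 548 + 133.55 = 681.55
RR3 = 283 / 681.55 = 0.4152

41.5%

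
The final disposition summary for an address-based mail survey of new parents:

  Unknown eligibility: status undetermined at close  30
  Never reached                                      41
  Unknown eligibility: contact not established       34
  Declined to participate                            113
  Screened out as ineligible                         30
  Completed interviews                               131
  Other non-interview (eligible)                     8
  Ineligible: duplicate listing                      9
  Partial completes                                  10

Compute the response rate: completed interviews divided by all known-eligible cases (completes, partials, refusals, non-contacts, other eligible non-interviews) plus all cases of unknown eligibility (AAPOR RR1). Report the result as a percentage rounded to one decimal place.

35.7%

Unknown eligibility = 34 + 30 = 64
Screened out, ineligible = 30 + 9 = 39
Numerator = 131
Denom = 131 + 10 + 113 + 41 + 8 + 64 = 367
RR1 = 131 / 367 = 0.3569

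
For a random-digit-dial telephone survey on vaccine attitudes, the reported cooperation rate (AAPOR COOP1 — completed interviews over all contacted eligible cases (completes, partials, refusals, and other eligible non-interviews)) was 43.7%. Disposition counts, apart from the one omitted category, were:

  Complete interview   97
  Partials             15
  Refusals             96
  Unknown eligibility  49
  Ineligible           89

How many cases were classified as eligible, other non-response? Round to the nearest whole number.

COOP1 = 97 / D = 0.437
D = 97 / 0.437 = 222.0
Remaining denominator categories sum to 208
eligible, other non-response = 222.0 − 208 ≈ 14

14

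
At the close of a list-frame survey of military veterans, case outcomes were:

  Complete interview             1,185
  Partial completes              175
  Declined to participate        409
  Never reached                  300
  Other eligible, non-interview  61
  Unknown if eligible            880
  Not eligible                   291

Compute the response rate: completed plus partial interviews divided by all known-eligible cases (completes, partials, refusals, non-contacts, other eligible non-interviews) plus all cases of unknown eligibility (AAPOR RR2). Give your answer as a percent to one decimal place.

Num = 1185 + 175 = 1360
Base = 1185 + 175 + 409 + 300 + 61 + 880 = 3010
RR2 = 1360 / 3010 = 0.4518

45.2%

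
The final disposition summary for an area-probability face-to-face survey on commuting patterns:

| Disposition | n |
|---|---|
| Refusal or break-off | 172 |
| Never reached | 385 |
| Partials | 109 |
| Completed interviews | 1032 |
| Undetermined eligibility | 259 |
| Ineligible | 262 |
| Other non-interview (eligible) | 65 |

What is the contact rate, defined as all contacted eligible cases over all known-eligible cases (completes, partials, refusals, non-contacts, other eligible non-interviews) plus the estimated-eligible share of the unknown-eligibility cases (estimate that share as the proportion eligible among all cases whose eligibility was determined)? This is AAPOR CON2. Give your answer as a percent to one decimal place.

Numerator: 1032 + 109 + 172 + 65 = 1378
Eligible (known): 1032 + 109 + 172 + 385 + 65 = 1763
e = 1763 / (1763 + 262) = 1763 / 2025 = 0.8706
Estimated eligible among unknowns: 0.8706 × 259 = 225.49
Denominator: 1763 + 225.49 = 1988.49
CON2 = 1378 / 1988.49 = 0.6930

69.3%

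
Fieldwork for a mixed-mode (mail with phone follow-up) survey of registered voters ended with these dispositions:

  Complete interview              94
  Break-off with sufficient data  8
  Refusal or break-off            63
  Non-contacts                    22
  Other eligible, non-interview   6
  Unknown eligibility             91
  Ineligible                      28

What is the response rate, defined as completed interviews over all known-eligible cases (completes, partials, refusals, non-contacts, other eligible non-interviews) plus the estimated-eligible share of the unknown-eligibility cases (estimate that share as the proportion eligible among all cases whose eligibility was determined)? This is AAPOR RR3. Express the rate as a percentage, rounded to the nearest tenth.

Top = 94
Eligible (known) = 94 + 8 + 63 + 22 + 6 = 193
e = 193 / (193 + 28) = 193 / 221 = 0.8733
Estimated eligible among unknowns = 0.8733 × 91 = 79.47
Denominator = 193 + 79.47 = 272.47
RR3 = 94 / 272.47 = 0.3450

34.5%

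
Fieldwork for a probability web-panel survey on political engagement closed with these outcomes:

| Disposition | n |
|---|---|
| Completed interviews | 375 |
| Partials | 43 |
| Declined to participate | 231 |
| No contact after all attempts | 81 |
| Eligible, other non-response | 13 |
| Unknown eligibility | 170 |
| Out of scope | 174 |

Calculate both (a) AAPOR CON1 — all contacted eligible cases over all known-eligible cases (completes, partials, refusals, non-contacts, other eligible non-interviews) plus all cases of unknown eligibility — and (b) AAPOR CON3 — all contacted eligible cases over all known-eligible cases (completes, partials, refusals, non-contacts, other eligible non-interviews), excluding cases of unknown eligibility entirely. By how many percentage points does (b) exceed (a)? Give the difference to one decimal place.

Num: 375 + 43 + 231 + 13 = 662
Denominator: 375 + 43 + 231 + 81 + 13 + 170 = 913
CON1 = 662 / 913 = 0.7251
Denominator: 375 + 43 + 231 + 81 + 13 = 743
CON3 = 662 / 743 = 0.8910
Difference = 89.10 − 72.51 = 16.59 percentage points

16.6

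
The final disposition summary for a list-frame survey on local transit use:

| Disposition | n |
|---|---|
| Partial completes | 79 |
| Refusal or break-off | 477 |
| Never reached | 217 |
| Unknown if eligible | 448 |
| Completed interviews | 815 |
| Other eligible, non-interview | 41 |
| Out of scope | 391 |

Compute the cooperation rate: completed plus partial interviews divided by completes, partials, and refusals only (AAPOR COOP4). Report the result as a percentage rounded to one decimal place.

Numerator: 815 + 79 = 894
Denominator: 815 + 79 + 477 = 1371
COOP4 = 894 / 1371 = 0.6521

65.2%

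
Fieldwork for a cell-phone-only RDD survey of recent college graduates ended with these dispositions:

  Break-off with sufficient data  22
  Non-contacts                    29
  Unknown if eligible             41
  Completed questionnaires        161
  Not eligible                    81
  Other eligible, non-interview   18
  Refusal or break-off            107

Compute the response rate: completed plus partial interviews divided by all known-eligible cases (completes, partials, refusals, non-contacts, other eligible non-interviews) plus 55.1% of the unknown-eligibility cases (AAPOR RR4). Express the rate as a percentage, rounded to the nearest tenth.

50.9%

Top → 161 + 22 = 183
Known eligible → 161 + 22 + 107 + 29 + 18 = 337
e × U → 0.5510 × 41 = 22.59
Denom → 337 + 22.59 = 359.59
RR4 = 183 / 359.59 = 0.5089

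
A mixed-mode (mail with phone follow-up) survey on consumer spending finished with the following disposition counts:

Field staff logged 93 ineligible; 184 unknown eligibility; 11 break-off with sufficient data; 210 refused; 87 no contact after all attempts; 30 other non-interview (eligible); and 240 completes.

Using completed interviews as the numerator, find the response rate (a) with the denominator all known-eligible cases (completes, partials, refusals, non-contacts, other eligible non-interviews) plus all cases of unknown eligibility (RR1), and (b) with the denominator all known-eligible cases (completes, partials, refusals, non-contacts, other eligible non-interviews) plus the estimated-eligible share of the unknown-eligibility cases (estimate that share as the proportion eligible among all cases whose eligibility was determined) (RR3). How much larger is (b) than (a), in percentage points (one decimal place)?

Top = 240
Denominator = 240 + 11 + 210 + 87 + 30 + 184 = 762
RR1 = 240 / 762 = 0.3150
Known eligible = 240 + 11 + 210 + 87 + 30 = 578
e = 578 / (578 + 93) = 578 / 671 = 0.8614
Eligible share of unknowns = 0.8614 × 184 = 158.50
Denominator = 578 + 158.50 = 736.50
RR3 = 240 / 736.50 = 0.3259
Difference = 32.59 − 31.50 = 1.09 percentage points

1.1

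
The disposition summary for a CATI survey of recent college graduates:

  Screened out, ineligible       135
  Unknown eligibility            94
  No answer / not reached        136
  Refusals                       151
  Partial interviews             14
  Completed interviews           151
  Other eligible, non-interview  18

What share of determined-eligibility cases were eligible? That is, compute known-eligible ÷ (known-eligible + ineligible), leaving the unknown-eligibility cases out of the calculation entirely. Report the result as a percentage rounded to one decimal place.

Determined eligible → 151 + 14 + 151 + 136 + 18 = 470
e = 470 / (470 + 135) = 470 / 605 = 0.7769

77.7%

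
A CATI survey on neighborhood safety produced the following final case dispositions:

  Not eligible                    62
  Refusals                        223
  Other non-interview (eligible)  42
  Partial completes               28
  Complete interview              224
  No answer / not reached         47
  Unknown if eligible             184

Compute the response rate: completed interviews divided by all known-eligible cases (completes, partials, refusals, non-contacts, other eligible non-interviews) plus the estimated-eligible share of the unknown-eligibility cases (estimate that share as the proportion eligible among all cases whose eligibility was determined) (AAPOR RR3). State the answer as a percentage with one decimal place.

Top = 224
Known eligible = 224 + 28 + 223 + 47 + 42 = 564
e = 564 / (564 + 62) = 564 / 626 = 0.9010
Estimated eligible among unknowns = 0.9010 × 184 = 165.78
Base = 564 + 165.78 = 729.78
RR3 = 224 / 729.78 = 0.3069

30.7%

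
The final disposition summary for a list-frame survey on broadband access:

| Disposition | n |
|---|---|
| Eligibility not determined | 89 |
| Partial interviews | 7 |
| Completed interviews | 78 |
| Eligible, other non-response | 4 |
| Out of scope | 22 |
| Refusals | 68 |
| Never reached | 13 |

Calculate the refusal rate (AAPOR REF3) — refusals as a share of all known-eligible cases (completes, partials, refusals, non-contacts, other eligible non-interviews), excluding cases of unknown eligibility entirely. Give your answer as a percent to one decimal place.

Num = 68
Base = 78 + 7 + 68 + 13 + 4 = 170
REF3 = 68 / 170 = 0.4000

40.0%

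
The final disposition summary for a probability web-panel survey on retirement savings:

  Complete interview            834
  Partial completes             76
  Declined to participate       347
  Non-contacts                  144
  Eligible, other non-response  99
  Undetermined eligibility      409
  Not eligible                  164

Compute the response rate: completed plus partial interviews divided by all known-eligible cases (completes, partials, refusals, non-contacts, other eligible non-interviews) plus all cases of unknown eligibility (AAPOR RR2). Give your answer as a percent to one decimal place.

47.7%

Numerator = 834 + 76 = 910
Denom = 834 + 76 + 347 + 144 + 99 + 409 = 1909
RR2 = 910 / 1909 = 0.4767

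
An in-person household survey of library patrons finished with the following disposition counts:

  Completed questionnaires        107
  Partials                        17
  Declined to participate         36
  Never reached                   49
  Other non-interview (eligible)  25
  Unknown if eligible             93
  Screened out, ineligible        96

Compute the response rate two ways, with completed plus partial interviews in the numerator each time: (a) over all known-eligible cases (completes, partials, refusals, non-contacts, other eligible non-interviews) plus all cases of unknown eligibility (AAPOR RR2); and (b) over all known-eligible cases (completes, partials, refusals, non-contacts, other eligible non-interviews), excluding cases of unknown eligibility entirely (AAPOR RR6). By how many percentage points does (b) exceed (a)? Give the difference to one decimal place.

Numerator → 107 + 17 = 124
Denominator → 107 + 17 + 36 + 49 + 25 + 93 = 327
RR2 = 124 / 327 = 0.3792
Denominator → 107 + 17 + 36 + 49 + 25 = 234
RR6 = 124 / 234 = 0.5299
Difference = 52.99 − 37.92 = 15.07 percentage points

15.1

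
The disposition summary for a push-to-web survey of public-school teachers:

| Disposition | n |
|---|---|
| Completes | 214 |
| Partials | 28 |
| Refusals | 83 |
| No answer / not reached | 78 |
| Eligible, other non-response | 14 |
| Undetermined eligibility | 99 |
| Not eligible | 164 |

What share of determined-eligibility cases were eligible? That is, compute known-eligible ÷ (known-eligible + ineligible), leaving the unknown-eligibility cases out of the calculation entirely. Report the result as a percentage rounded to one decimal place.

71.8%

Known eligible → 214 + 28 + 83 + 78 + 14 = 417
e = 417 / (417 + 164) = 417 / 581 = 0.7177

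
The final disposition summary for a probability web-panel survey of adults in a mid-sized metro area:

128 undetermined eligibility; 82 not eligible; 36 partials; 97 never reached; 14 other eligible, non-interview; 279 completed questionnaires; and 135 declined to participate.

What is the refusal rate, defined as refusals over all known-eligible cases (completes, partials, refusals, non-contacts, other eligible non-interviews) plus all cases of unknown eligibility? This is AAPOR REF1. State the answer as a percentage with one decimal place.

Top → 135
Base → 279 + 36 + 135 + 97 + 14 + 128 = 689
REF1 = 135 / 689 = 0.1959

19.6%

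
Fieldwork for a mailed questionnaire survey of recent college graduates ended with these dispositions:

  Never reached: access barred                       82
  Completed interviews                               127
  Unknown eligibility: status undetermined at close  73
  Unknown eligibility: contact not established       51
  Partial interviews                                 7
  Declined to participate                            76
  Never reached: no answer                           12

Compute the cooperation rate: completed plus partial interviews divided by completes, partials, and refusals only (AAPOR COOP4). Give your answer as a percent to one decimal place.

63.8%

No answer / not reached = 12 + 82 = 94
Unknown if eligible = 51 + 73 = 124
Num: 127 + 7 = 134
Denominator: 127 + 7 + 76 = 210
COOP4 = 134 / 210 = 0.6381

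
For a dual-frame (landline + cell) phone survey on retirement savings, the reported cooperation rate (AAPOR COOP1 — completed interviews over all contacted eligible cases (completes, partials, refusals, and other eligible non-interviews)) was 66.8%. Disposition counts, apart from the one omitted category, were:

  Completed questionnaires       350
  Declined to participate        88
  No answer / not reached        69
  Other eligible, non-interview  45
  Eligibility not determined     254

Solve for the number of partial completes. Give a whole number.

41

COOP1 = 350 / D = 0.668
D = 350 / 0.668 = 524.0
Other denominator terms total 483
partial completes = 524.0 − 483 ≈ 41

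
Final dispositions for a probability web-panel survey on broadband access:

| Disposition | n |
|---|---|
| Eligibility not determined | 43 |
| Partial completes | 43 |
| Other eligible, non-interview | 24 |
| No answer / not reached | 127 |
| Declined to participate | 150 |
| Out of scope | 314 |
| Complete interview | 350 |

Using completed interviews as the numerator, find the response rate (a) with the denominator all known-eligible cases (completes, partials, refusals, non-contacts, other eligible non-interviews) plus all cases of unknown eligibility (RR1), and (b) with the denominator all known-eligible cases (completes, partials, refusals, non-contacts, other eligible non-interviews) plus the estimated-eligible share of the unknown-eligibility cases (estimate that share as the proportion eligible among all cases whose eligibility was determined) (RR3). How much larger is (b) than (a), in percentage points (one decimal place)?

Numerator → 350
Denom → 350 + 43 + 150 + 127 + 24 + 43 = 737
RR1 = 350 / 737 = 0.4749
Determined eligible → 350 + 43 + 150 + 127 + 24 = 694
e = 694 / (694 + 314) = 694 / 1008 = 0.6885
Estimated eligible among unknowns → 0.6885 × 43 = 29.61
Denom → 694 + 29.61 = 723.61
RR3 = 350 / 723.61 = 0.4837
Difference = 48.37 − 47.49 = 0.88 percentage points

0.9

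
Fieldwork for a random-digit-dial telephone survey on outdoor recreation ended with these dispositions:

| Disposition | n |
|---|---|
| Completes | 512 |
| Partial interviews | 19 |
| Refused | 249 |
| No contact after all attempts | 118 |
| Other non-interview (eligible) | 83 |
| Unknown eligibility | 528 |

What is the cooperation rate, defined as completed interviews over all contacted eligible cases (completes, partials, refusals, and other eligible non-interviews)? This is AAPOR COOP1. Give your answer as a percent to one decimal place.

Numerator: 512
Denominator: 512 + 19 + 249 + 83 = 863
COOP1 = 512 / 863 = 0.5933

59.3%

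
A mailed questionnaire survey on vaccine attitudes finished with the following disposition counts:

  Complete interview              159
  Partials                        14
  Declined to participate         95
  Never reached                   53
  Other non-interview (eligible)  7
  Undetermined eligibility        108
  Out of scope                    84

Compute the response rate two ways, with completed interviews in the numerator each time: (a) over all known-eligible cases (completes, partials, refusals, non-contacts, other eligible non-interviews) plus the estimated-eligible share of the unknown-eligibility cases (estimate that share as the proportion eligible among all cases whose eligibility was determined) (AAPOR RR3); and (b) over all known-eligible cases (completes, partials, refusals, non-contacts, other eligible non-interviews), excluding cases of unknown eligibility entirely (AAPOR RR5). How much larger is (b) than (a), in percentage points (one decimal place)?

10.1

Top: 159
Known eligible: 159 + 14 + 95 + 53 + 7 = 328
e = 328 / (328 + 84) = 328 / 412 = 0.7961
e × U: 0.7961 × 108 = 85.98
Base: 328 + 85.98 = 413.98
RR3 = 159 / 413.98 = 0.3841
Base: 159 + 14 + 95 + 53 + 7 = 328
RR5 = 159 / 328 = 0.4848
Difference = 48.48 − 38.41 = 10.07 percentage points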